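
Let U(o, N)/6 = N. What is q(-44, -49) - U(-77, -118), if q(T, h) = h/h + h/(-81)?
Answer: 57478/81 ≈ 709.60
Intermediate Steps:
U(o, N) = 6*N
q(T, h) = 1 - h/81 (q(T, h) = 1 + h*(-1/81) = 1 - h/81)
q(-44, -49) - U(-77, -118) = (1 - 1/81*(-49)) - 6*(-118) = (1 + 49/81) - 1*(-708) = 130/81 + 708 = 57478/81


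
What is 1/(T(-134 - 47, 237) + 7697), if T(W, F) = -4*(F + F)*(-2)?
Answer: 1/11489 ≈ 8.7040e-5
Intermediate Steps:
T(W, F) = 16*F (T(W, F) = -8*F*(-2) = 16*F)
1/(T(-134 - 47, 237) + 7697) = 1/(16*237 + 7697) = 1/(3792 + 7697) = 1/11489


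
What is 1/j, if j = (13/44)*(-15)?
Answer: -44/195 ≈ -0.22564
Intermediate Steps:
j = -195/44 (j = ((1/44)*13)*(-15) = (13/44)*(-15) = -195/44 ≈ -4.4318)
1/j = 1/(-195/44) = -44/195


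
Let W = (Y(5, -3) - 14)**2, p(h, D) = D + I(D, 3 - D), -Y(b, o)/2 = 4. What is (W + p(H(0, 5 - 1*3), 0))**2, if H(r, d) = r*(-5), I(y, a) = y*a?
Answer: 234256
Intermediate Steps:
I(y, a) = a*y
Y(b, o) = -8 (Y(b, o) = -2*4 = -8)
H(r, d) = -5*r
p(h, D) = D + D*(3 - D) (p(h, D) = D + (3 - D)*D = D + D*(3 - D))
W = 484 (W = (-8 - 14)**2 = (-22)**2 = 484)
(W + p(H(0, 5 - 1*3), 0))**2 = (484 + 0*(4 - 1*0))**2 = (484 + 0*(4 + 0))**2 = (484 + 0*4)**2 = (484 + 0)**2 = 484**2 = 234256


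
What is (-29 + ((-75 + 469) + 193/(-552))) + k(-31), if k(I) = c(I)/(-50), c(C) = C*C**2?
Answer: 13254491/13800 ≈ 960.47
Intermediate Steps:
c(C) = C**3
k(I) = -I**3/50 (k(I) = I**3/(-50) = I**3*(-1/50) = -I**3/50)
(-29 + ((-75 + 469) + 193/(-552))) + k(-31) = (-29 + ((-75 + 469) + 193/(-552))) - 1/50*(-31)**3 = (-29 + (394 + 193*(-1/552))) - 1/50*(-29791) = (-29 + (394 - 193/552)) + 29791/50 = (-29 + 217295/552) + 29791/50 = 201287/552 + 29791/50 = 13254491/13800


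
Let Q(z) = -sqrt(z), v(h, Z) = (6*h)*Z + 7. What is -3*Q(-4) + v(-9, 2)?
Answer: -101 + 6*I ≈ -101.0 + 6.0*I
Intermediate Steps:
v(h, Z) = 7 + 6*Z*h (v(h, Z) = 6*Z*h + 7 = 7 + 6*Z*h)
-3*Q(-4) + v(-9, 2) = -(-3)*sqrt(-4) + (7 + 6*2*(-9)) = -(-3)*2*I + (7 - 108) = -(-6)*I - 101 = 6*I - 101 = -101 + 6*I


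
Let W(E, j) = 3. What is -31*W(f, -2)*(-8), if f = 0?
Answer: 744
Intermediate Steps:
-31*W(f, -2)*(-8) = -31*3*(-8) = -93*(-8) = 744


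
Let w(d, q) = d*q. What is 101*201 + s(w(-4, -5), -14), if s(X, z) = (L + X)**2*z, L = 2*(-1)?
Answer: 15765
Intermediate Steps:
L = -2
s(X, z) = z*(-2 + X)**2 (s(X, z) = (-2 + X)**2*z = z*(-2 + X)**2)
101*201 + s(w(-4, -5), -14) = 101*201 - 14*(-2 - 4*(-5))**2 = 20301 - 14*(-2 + 20)**2 = 20301 - 14*18**2 = 20301 - 14*324 = 20301 - 4536 = 15765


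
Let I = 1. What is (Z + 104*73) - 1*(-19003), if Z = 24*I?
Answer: 26619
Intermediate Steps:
Z = 24 (Z = 24*1 = 24)
(Z + 104*73) - 1*(-19003) = (24 + 104*73) - 1*(-19003) = (24 + 7592) + 19003 = 7616 + 19003 = 26619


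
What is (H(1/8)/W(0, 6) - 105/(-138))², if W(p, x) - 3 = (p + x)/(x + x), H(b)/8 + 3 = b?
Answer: 3500641/103684 ≈ 33.763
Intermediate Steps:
H(b) = -24 + 8*b
W(p, x) = 3 + (p + x)/(2*x) (W(p, x) = 3 + (p + x)/(x + x) = 3 + (p + x)/((2*x)) = 3 + (p + x)*(1/(2*x)) = 3 + (p + x)/(2*x))
(H(1/8)/W(0, 6) - 105/(-138))² = ((-24 + 8/8)/(((½)*(0 + 7*6)/6)) - 105/(-138))² = ((-24 + 8*(⅛))/(((½)*(⅙)*(0 + 42))) - 105*(-1/138))² = ((-24 + 1)/(((½)*(⅙)*42)) + 35/46)² = (-23/7/2 + 35/46)² = (-23*2/7 + 35/46)² = (-46/7 + 35/46)² = (-1871/322)² = 3500641/103684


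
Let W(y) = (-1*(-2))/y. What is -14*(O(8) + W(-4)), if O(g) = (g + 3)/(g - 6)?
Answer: -70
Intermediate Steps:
W(y) = 2/y
O(g) = (3 + g)/(-6 + g)
-14*(O(8) + W(-4)) = -14*((3 + 8)/(-6 + 8) + 2/(-4)) = -14*(11/2 + 2*(-¼)) = -14*((½)*11 - ½) = -14*(11/2 - ½) = -14*5 = -70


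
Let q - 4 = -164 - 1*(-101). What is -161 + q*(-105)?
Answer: 6034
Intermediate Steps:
q = -59 (q = 4 + (-164 - 1*(-101)) = 4 + (-164 + 101) = 4 - 63 = -59)
-161 + q*(-105) = -161 - 59*(-105) = -161 + 6195 = 6034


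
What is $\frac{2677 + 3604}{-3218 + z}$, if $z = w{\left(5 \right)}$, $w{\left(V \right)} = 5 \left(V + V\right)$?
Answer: $- \frac{571}{288} \approx -1.9826$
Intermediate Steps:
$w{\left(V \right)} = 10 V$ ($w{\left(V \right)} = 5 \cdot 2 V = 10 V$)
$z = 50$ ($z = 10 \cdot 5 = 50$)
$\frac{2677 + 3604}{-3218 + z} = \frac{2677 + 3604}{-3218 + 50} = \frac{6281}{-3168} = 6281 \left(- \frac{1}{3168}\right) = - \frac{571}{288}$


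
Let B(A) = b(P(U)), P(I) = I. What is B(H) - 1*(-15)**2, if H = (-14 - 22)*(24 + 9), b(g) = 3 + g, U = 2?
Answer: -220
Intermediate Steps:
H = -1188 (H = -36*33 = -1188)
B(A) = 5 (B(A) = 3 + 2 = 5)
B(H) - 1*(-15)**2 = 5 - 1*(-15)**2 = 5 - 1*225 = 5 - 225 = -220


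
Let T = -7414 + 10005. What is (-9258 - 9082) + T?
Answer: -15749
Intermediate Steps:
T = 2591
(-9258 - 9082) + T = (-9258 - 9082) + 2591 = -18340 + 2591 = -15749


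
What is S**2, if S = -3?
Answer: 9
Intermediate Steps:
S**2 = (-3)**2 = 9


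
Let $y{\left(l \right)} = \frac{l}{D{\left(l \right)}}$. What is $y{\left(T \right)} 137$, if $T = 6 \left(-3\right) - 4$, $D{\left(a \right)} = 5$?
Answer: $- \frac{3014}{5} \approx -602.8$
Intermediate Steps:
$T = -22$ ($T = -18 - 4 = -22$)
$y{\left(l \right)} = \frac{l}{5}$
$y{\left(T \right)} 137 = \frac{1}{5} \left(-22\right) 137 = \left(- \frac{22}{5}\right) 137 = - \frac{3014}{5}$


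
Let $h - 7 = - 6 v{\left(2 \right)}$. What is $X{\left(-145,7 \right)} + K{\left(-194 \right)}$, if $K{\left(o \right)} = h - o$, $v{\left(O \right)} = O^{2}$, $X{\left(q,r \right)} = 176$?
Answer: $353$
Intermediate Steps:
$h = -17$ ($h = 7 - 6 \cdot 2^{2} = 7 - 24 = -17$)
$K{\left(o \right)} = -17 - o$
$X{\left(-145,7 \right)} + K{\left(-194 \right)} = 176 - -177 = 176 + \left(-17 + 194\right) = 176 + 177 = 353$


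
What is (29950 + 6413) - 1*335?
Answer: 36028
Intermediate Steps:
(29950 + 6413) - 1*335 = 36363 - 335 = 36028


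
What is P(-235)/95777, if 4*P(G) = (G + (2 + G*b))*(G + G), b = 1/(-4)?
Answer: 163795/766216 ≈ 0.21377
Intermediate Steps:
b = -¼ ≈ -0.25000
P(G) = G*(2 + 3*G/4)/2 (P(G) = ((G + (2 + G*(-¼)))*(G + G))/4 = ((G + (2 - G/4))*(2*G))/4 = ((2 + 3*G/4)*(2*G))/4 = (2*G*(2 + 3*G/4))/4 = G*(2 + 3*G/4)/2)
P(-235)/95777 = ((⅛)*(-235)*(8 + 3*(-235)))/95777 = ((⅛)*(-235)*(8 - 705))*(1/95777) = ((⅛)*(-235)*(-697))*(1/95777) = (163795/8)*(1/95777) = 163795/766216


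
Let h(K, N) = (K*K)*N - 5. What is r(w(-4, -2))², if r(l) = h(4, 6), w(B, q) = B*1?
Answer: 8281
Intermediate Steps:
h(K, N) = -5 + N*K² (h(K, N) = K²*N - 5 = N*K² - 5 = -5 + N*K²)
w(B, q) = B
r(l) = 91 (r(l) = -5 + 6*4² = -5 + 6*16 = -5 + 96 = 91)
r(w(-4, -2))² = 91² = 8281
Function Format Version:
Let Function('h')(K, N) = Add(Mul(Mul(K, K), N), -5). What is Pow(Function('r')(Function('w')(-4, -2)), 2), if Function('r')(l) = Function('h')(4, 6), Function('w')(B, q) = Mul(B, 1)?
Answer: 8281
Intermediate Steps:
Function('h')(K, N) = Add(-5, Mul(N, Pow(K, 2))) (Function('h')(K, N) = Add(Mul(Pow(K, 2), N), -5) = Add(Mul(N, Pow(K, 2)), -5) = Add(-5, Mul(N, Pow(K, 2))))
Function('w')(B, q) = B
Function('r')(l) = 91 (Function('r')(l) = Add(-5, Mul(6, Pow(4, 2))) = Add(-5, Mul(6, 16)) = Add(-5, 96) = 91)
Pow(Function('r')(Function('w')(-4, -2)), 2) = Pow(91, 2) = 8281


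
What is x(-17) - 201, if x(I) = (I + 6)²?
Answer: -80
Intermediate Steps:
x(I) = (6 + I)²
x(-17) - 201 = (6 - 17)² - 201 = (-11)² - 201 = 121 - 201 = -80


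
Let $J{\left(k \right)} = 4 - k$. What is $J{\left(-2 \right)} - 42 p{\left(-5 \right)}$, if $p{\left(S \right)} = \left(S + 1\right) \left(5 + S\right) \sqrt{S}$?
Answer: $6$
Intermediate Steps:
$p{\left(S \right)} = \sqrt{S} \left(1 + S\right) \left(5 + S\right)$ ($p{\left(S \right)} = \left(1 + S\right) \left(5 + S\right) \sqrt{S} = \sqrt{S} \left(1 + S\right) \left(5 + S\right)$)
$J{\left(-2 \right)} - 42 p{\left(-5 \right)} = \left(4 - -2\right) - 42 \sqrt{-5} \left(5 + \left(-5\right)^{2} + 6 \left(-5\right)\right) = \left(4 + 2\right) - 42 i \sqrt{5} \left(5 + 25 - 30\right) = 6 - 42 i \sqrt{5} \cdot 0 = 6 - 0 = 6 + 0 = 6$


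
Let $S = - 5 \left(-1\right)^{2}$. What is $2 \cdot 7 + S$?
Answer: $9$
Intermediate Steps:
$S = -5$ ($S = \left(-5\right) 1 = -5$)
$2 \cdot 7 + S = 2 \cdot 7 - 5 = 14 - 5 = 9$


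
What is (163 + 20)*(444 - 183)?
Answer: 47763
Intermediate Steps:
(163 + 20)*(444 - 183) = 183*261 = 47763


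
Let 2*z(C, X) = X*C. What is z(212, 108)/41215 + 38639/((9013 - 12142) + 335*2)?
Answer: -1564355753/101347685 ≈ -15.436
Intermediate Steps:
z(C, X) = C*X/2 (z(C, X) = (X*C)/2 = (C*X)/2 = C*X/2)
z(212, 108)/41215 + 38639/((9013 - 12142) + 335*2) = ((½)*212*108)/41215 + 38639/((9013 - 12142) + 335*2) = 11448*(1/41215) + 38639/(-3129 + 670) = 11448/41215 + 38639/(-2459) = 11448/41215 + 38639*(-1/2459) = 11448/41215 - 38639/2459 = -1564355753/101347685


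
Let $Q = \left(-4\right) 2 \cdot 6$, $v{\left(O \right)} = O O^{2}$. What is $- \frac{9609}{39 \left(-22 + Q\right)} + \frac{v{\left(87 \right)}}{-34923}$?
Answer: $- \frac{23208541}{1513330} \approx -15.336$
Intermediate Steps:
$v{\left(O \right)} = O^{3}$
$Q = -48$ ($Q = \left(-8\right) 6 = -48$)
$- \frac{9609}{39 \left(-22 + Q\right)} + \frac{v{\left(87 \right)}}{-34923} = - \frac{9609}{39 \left(-22 - 48\right)} + \frac{87^{3}}{-34923} = - \frac{9609}{39 \left(-70\right)} + 658503 \left(- \frac{1}{34923}\right) = - \frac{9609}{-2730} - \frac{219501}{11641} = \left(-9609\right) \left(- \frac{1}{2730}\right) - \frac{219501}{11641} = \frac{3203}{910} - \frac{219501}{11641} = - \frac{23208541}{1513330}$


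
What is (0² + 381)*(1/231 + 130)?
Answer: 3813937/77 ≈ 49532.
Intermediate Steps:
(0² + 381)*(1/231 + 130) = (0 + 381)*(1/231 + 130) = 381*(30031/231) = 3813937/77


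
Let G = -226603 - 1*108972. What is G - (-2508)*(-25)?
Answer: -398275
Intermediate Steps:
G = -335575 (G = -226603 - 108972 = -335575)
G - (-2508)*(-25) = -335575 - (-2508)*(-25) = -335575 - 1*62700 = -335575 - 62700 = -398275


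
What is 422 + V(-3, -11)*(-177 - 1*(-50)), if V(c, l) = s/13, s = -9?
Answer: 6629/13 ≈ 509.92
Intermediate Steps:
V(c, l) = -9/13
422 + V(-3, -11)*(-177 - 1*(-50)) = 422 - 9*(-177 - 1*(-50))/13 = 422 - 9*(-177 + 50)/13 = 422 - 9/13*(-127) = 422 + 1143/13 = 6629/13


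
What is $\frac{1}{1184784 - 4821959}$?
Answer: $- \frac{1}{3637175} \approx -2.7494 \cdot 10^{-7}$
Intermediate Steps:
$\frac{1}{1184784 - 4821959} = \frac{1}{-3637175} = - \frac{1}{3637175}$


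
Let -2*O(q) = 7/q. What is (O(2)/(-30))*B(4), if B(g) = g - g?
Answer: 0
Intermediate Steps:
B(g) = 0
O(q) = -7/(2*q)
(O(2)/(-30))*B(4) = ((-7/2/2)/(-30))*0 = -(-7)/(60*2)*0 = -1/30*(-7/4)*0 = (7/120)*0 = 0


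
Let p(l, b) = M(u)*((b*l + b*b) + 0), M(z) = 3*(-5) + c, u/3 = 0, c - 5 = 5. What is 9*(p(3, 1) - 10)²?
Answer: 8100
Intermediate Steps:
c = 10 (c = 5 + 5 = 10)
u = 0 (u = 3*0 = 0)
M(z) = -5 (M(z) = 3*(-5) + 10 = -15 + 10 = -5)
p(l, b) = -5*b² - 5*b*l (p(l, b) = -5*((b*l + b*b) + 0) = -5*((b*l + b²) + 0) = -5*((b² + b*l) + 0) = -5*(b² + b*l) = -5*b² - 5*b*l)
9*(p(3, 1) - 10)² = 9*(-5*1*(1 + 3) - 10)² = 9*(-5*1*4 - 10)² = 9*(-20 - 10)² = 9*(-30)² = 9*900 = 8100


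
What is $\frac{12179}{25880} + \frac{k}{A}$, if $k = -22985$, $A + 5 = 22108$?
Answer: $- \frac{325659363}{572025640} \approx -0.56931$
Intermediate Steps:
$A = 22103$ ($A = -5 + 22108 = 22103$)
$\frac{12179}{25880} + \frac{k}{A} = \frac{12179}{25880} - \frac{22985}{22103} = - \frac{325659363}{572025640}$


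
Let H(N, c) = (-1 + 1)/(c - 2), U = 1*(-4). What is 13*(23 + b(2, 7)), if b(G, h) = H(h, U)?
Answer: 299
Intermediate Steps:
U = -4
H(N, c) = 0 (H(N, c) = 0/(-2 + c) = 0)
b(G, h) = 0
13*(23 + b(2, 7)) = 13*(23 + 0) = 13*23 = 299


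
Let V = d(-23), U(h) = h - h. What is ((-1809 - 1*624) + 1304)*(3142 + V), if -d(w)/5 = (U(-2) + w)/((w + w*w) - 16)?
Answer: -347663131/98 ≈ -3.5476e+6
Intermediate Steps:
U(h) = 0
d(w) = -5*w/(-16 + w + w**2) (d(w) = -5*(0 + w)/((w + w*w) - 16) = -5*w/((w + w**2) - 16) = -5*w/(-16 + w + w**2))
V = 23/98 (V = -5*(-23)/(-16 - 23 + (-23)**2) = -5*(-23)/(-16 - 23 + 529) = -5*(-23)/490 = -5*(-23)*1/490 = 23/98 ≈ 0.23469)
((-1809 - 1*624) + 1304)*(3142 + V) = ((-1809 - 1*624) + 1304)*(3142 + 23/98) = ((-1809 - 624) + 1304)*(307939/98) = (-2433 + 1304)*(307939/98) = -1129*307939/98 = -347663131/98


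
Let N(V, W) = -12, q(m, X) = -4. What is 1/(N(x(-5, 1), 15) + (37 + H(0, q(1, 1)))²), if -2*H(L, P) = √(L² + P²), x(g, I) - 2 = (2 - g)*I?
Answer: 1/1213 ≈ 0.00082440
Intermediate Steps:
x(g, I) = 2 + I*(2 - g) (x(g, I) = 2 + (2 - g)*I = 2 + I*(2 - g))
H(L, P) = -√(L² + P²)/2
1/(N(x(-5, 1), 15) + (37 + H(0, q(1, 1)))²) = 1/(-12 + (37 - √(0² + (-4)²)/2)²) = 1/(-12 + (37 - √(0 + 16)/2)²) = 1/(-12 + (37 - √16/2)²) = 1/(-12 + (37 - ½*4)²) = 1/(-12 + (37 - 2)²) = 1/(-12 + 35²) = 1/(-12 + 1225) = 1/1213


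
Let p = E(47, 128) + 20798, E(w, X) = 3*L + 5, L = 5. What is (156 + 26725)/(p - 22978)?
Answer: -26881/2160 ≈ -12.445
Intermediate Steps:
E(w, X) = 20 (E(w, X) = 3*5 + 5 = 15 + 5 = 20)
p = 20818 (p = 20 + 20798 = 20818)
(156 + 26725)/(p - 22978) = (156 + 26725)/(20818 - 22978) = 26881/(-2160) = 26881*(-1/2160) = -26881/2160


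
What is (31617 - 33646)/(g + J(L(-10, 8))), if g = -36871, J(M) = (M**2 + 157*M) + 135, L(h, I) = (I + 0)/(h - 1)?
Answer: 245509/4458808 ≈ 0.055062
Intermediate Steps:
L(h, I) = I/(-1 + h)
J(M) = 135 + M**2 + 157*M
(31617 - 33646)/(g + J(L(-10, 8))) = (31617 - 33646)/(-36871 + (135 + (8/(-1 - 10))**2 + 157*(8/(-1 - 10)))) = -2029/(-36871 + (135 + (8/(-11))**2 + 157*(8/(-11)))) = -2029/(-36871 + (135 + (8*(-1/11))**2 + 157*(8*(-1/11)))) = -2029/(-36871 + (135 + (-8/11)**2 + 157*(-8/11))) = -2029/(-36871 + (135 + 64/121 - 1256/11)) = -2029/(-36871 + 2583/121) = -2029/(-4458808/121) = -2029*(-121/4458808) = 245509/4458808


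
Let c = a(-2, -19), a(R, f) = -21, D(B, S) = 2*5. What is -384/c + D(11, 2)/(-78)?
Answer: 4957/273 ≈ 18.158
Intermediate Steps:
D(B, S) = 10
c = -21
-384/c + D(11, 2)/(-78) = -384/(-21) + 10/(-78) = -384*(-1/21) + 10*(-1/78) = 128/7 - 5/39 = 4957/273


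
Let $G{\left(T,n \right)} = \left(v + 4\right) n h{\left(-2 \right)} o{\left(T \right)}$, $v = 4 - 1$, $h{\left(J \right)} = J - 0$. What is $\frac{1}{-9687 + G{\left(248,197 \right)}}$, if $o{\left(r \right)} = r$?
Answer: $- \frac{1}{693671} \approx -1.4416 \cdot 10^{-6}$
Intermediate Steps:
$h{\left(J \right)} = J$ ($h{\left(J \right)} = J + 0 = J$)
$v = 3$ ($v = 4 - 1 = 3$)
$G{\left(T,n \right)} = - 14 T n$ ($G{\left(T,n \right)} = \left(3 + 4\right) n \left(-2\right) T = 7 n \left(-2\right) T = - 14 n T = - 14 T n$)
$\frac{1}{-9687 + G{\left(248,197 \right)}} = \frac{1}{-9687 - 3472 \cdot 197} = \frac{1}{-9687 - 683984} = \frac{1}{-693671} = - \frac{1}{693671}$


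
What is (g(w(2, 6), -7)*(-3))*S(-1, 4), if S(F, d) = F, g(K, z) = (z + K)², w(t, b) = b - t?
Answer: 27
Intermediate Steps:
g(K, z) = (K + z)²
(g(w(2, 6), -7)*(-3))*S(-1, 4) = (((6 - 1*2) - 7)²*(-3))*(-1) = (((6 - 2) - 7)²*(-3))*(-1) = ((4 - 7)²*(-3))*(-1) = ((-3)²*(-3))*(-1) = (9*(-3))*(-1) = -27*(-1) = 27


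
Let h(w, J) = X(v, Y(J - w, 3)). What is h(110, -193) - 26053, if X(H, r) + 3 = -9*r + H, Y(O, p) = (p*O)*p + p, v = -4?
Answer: -1544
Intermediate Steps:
Y(O, p) = p + O*p**2 (Y(O, p) = (O*p)*p + p = O*p**2 + p = p + O*p**2)
X(H, r) = -3 + H - 9*r (X(H, r) = -3 + (-9*r + H) = -3 + (H - 9*r) = -3 + H - 9*r)
h(w, J) = -34 - 81*J + 81*w (h(w, J) = -3 - 4 - 27*(1 + (J - w)*3) = -3 - 4 - 27*(1 + (-3*w + 3*J)) = -3 - 4 - 27*(1 - 3*w + 3*J) = -3 - 4 - 9*(3 - 9*w + 9*J) = -3 - 4 + (-27 - 81*J + 81*w) = -34 - 81*J + 81*w)
h(110, -193) - 26053 = (-34 - 81*(-193) + 81*110) - 26053 = (-34 + 15633 + 8910) - 26053 = 24509 - 26053 = -1544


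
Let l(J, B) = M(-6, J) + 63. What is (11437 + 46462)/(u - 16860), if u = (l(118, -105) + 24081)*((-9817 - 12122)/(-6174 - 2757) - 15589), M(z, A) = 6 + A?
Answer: -172365323/1126113057740 ≈ -0.00015306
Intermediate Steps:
l(J, B) = 69 + J (l(J, B) = (6 + J) + 63 = 69 + J)
u = -1126062865520/2977 (u = ((69 + 118) + 24081)*((-9817 - 12122)/(-6174 - 2757) - 15589) = (187 + 24081)*(-21939/(-8931) - 15589) = 24268*(-21939*(-1/8931) - 15589) = 24268*(7313/2977 - 15589) = 24268*(-46401140/2977) = -1126062865520/2977 ≈ -3.7825e+8)
(11437 + 46462)/(u - 16860) = (11437 + 46462)/(-1126062865520/2977 - 16860) = 57899/(-1126113057740/2977) = 57899*(-2977/1126113057740) = -172365323/1126113057740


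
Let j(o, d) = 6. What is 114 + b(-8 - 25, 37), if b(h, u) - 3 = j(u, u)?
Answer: 123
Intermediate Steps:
b(h, u) = 9 (b(h, u) = 3 + 6 = 9)
114 + b(-8 - 25, 37) = 114 + 9 = 123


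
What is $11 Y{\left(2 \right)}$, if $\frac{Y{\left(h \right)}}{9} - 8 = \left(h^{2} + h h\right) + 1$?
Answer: $1683$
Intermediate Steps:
$Y{\left(h \right)} = 81 + 18 h^{2}$ ($Y{\left(h \right)} = 72 + 9 \left(\left(h^{2} + h h\right) + 1\right) = 72 + 9 \left(\left(h^{2} + h^{2}\right) + 1\right) = 72 + 9 \left(2 h^{2} + 1\right) = 72 + 9 \left(1 + 2 h^{2}\right) = 72 + \left(9 + 18 h^{2}\right) = 81 + 18 h^{2}$)
$11 Y{\left(2 \right)} = 11 \left(81 + 18 \cdot 2^{2}\right) = 11 \left(81 + 18 \cdot 4\right) = 11 \left(81 + 72\right) = 11 \cdot 153 = 1683$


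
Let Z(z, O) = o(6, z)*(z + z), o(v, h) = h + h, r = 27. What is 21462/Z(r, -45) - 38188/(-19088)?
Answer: 10854643/1159596 ≈ 9.3607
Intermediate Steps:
o(v, h) = 2*h
Z(z, O) = 4*z² (Z(z, O) = (2*z)*(z + z) = (2*z)*(2*z) = 4*z²)
21462/Z(r, -45) - 38188/(-19088) = 21462/((4*27²)) - 38188/(-19088) = 21462/((4*729)) - 38188*(-1/19088) = 21462/2916 + 9547/4772 = 21462*(1/2916) + 9547/4772 = 3577/486 + 9547/4772 = 10854643/1159596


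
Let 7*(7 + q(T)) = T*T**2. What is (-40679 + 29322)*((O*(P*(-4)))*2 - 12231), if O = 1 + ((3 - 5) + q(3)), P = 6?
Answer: 956543325/7 ≈ 1.3665e+8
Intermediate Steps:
q(T) = -7 + T**3/7 (q(T) = -7 + (T*T**2)/7 = -7 + T**3/7)
O = -29/7 (O = 1 + ((3 - 5) + (-7 + (1/7)*3**3)) = 1 + (-2 + (-7 + (1/7)*27)) = 1 + (-2 + (-7 + 27/7)) = 1 + (-2 - 22/7) = 1 - 36/7 = -29/7 ≈ -4.1429)
(-40679 + 29322)*((O*(P*(-4)))*2 - 12231) = (-40679 + 29322)*(-174*(-4)/7*2 - 12231) = -11357*(-29/7*(-24)*2 - 12231) = -11357*((696/7)*2 - 12231) = -11357*(1392/7 - 12231) = -11357*(-84225/7) = 956543325/7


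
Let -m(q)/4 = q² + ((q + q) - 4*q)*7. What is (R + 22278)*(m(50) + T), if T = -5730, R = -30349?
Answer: 104358030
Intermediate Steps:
m(q) = -4*q² + 56*q (m(q) = -4*(q² + ((q + q) - 4*q)*7) = -4*(q² + (2*q - 4*q)*7) = -4*(q² - 2*q*7) = -4*(q² - 14*q) = -4*q² + 56*q)
(R + 22278)*(m(50) + T) = (-30349 + 22278)*(4*50*(14 - 1*50) - 5730) = -8071*(4*50*(14 - 50) - 5730) = -8071*(4*50*(-36) - 5730) = -8071*(-7200 - 5730) = -8071*(-12930) = 104358030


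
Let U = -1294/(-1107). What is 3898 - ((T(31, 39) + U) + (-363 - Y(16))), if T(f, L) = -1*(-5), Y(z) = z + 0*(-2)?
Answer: 4727810/1107 ≈ 4270.8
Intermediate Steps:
Y(z) = z (Y(z) = z + 0 = z)
U = 1294/1107 (U = -1294*(-1/1107) = 1294/1107 ≈ 1.1689)
T(f, L) = 5
3898 - ((T(31, 39) + U) + (-363 - Y(16))) = 3898 - ((5 + 1294/1107) + (-363 - 1*16)) = 3898 - (6829/1107 + (-363 - 16)) = 3898 - (6829/1107 - 379) = 3898 - 1*(-412724/1107) = 3898 + 412724/1107 = 4727810/1107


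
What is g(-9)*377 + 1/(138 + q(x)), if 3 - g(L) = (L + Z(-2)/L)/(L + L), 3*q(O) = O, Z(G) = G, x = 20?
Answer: 16648253/17577 ≈ 947.16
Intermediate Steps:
q(O) = O/3
g(L) = 3 - (L - 2/L)/(2*L) (g(L) = 3 - (L - 2/L)/(L + L) = 3 - (L - 2/L)/(2*L))
g(-9)*377 + 1/(138 + q(x)) = (5/2 + (-9)⁻²)*377 + 1/(138 + (⅓)*20) = (5/2 + 1/81)*377 + 1/(138 + 20/3) = (407/162)*377 + 1/(434/3) = 153439/162 + 3/434 = 16648253/17577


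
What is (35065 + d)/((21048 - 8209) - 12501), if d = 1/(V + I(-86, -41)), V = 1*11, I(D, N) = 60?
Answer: 1244808/11999 ≈ 103.74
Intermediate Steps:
V = 11
d = 1/71 (d = 1/(11 + 60) = 1/71 ≈ 0.014085)
(35065 + d)/((21048 - 8209) - 12501) = (35065 + 1/71)/((21048 - 8209) - 12501) = 2489616/(71*(12839 - 12501)) = (2489616/71)/338 = (2489616/71)*(1/338) = 1244808/11999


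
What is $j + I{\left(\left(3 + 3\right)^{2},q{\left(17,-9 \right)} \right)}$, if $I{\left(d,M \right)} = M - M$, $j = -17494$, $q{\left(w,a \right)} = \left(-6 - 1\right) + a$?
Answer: $-17494$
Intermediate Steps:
$q{\left(w,a \right)} = -7 + a$
$I{\left(d,M \right)} = 0$
$j + I{\left(\left(3 + 3\right)^{2},q{\left(17,-9 \right)} \right)} = -17494 + 0 = -17494$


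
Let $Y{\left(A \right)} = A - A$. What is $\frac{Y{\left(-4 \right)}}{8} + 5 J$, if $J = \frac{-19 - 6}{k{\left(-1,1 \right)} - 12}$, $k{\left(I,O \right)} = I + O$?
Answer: $\frac{125}{12} \approx 10.417$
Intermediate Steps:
$Y{\left(A \right)} = 0$
$J = \frac{25}{12}$ ($J = \frac{-19 - 6}{\left(-1 + 1\right) - 12} = - \frac{25}{0 - 12} = - \frac{25}{-12} = \left(-25\right) \left(- \frac{1}{12}\right) = \frac{25}{12} \approx 2.0833$)
$\frac{Y{\left(-4 \right)}}{8} + 5 J = \frac{0}{8} + 5 \cdot \frac{25}{12} = 0 \cdot \frac{1}{8} + \frac{125}{12} = 0 + \frac{125}{12} = \frac{125}{12}$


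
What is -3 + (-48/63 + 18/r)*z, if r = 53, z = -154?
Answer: 9863/159 ≈ 62.031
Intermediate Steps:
-3 + (-48/63 + 18/r)*z = -3 + (-48/63 + 18/53)*(-154) = -3 + (-48*1/63 + 18*(1/53))*(-154) = -3 + (-16/21 + 18/53)*(-154) = -3 - 470/1113*(-154) = -3 + 10340/159 = 9863/159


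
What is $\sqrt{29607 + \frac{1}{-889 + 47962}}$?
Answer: $\frac{2 \sqrt{16401296014194}}{47073} \approx 172.07$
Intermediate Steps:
$\sqrt{29607 + \frac{1}{-889 + 47962}} = \sqrt{29607 + \frac{1}{47073}} = \sqrt{\frac{1393690312}{47073}} = \frac{2 \sqrt{16401296014194}}{47073}$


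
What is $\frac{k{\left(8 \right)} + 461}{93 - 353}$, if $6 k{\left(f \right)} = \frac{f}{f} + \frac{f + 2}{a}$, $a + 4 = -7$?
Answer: $- \frac{30427}{17160} \approx -1.7731$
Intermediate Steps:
$a = -11$ ($a = -4 - 7 = -11$)
$k{\left(f \right)} = \frac{3}{22} - \frac{f}{66}$ ($k{\left(f \right)} = \frac{\frac{f}{f} + \frac{f + 2}{-11}}{6} = \frac{1 + \left(2 + f\right) \left(- \frac{1}{11}\right)}{6} = \frac{1 - \left(\frac{2}{11} + \frac{f}{11}\right)}{6} = \frac{\frac{9}{11} - \frac{f}{11}}{6} = \frac{3}{22} - \frac{f}{66}$)
$\frac{k{\left(8 \right)} + 461}{93 - 353} = \frac{\left(\frac{3}{22} - \frac{4}{33}\right) + 461}{93 - 353} = \frac{\left(\frac{3}{22} - \frac{4}{33}\right) + 461}{-260} = \left(\frac{1}{66} + 461\right) \left(- \frac{1}{260}\right) = \frac{30427}{66} \left(- \frac{1}{260}\right) = - \frac{30427}{17160}$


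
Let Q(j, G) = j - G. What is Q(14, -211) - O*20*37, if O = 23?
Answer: -16795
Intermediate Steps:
Q(14, -211) - O*20*37 = (14 - 1*(-211)) - 23*20*37 = (14 + 211) - 460*37 = 225 - 1*17020 = 225 - 17020 = -16795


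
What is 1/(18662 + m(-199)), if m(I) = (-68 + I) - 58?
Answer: 1/18337 ≈ 5.4535e-5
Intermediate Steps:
m(I) = -126 + I
1/(18662 + m(-199)) = 1/(18662 + (-126 - 199)) = 1/(18662 - 325) = 1/18337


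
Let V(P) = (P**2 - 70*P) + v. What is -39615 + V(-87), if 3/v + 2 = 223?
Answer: -5736273/221 ≈ -25956.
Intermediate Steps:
v = 3/221 (v = 3/(-2 + 223) = 3/221 ≈ 0.013575)
V(P) = 3/221 + P**2 - 70*P (V(P) = (P**2 - 70*P) + 3/221 = 3/221 + P**2 - 70*P)
-39615 + V(-87) = -39615 + (3/221 + (-87)**2 - 70*(-87)) = -39615 + (3/221 + 7569 + 6090) = -39615 + 3018642/221 = -5736273/221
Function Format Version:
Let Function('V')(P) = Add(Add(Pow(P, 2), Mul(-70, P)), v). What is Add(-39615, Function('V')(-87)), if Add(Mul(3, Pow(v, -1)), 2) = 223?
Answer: Rational(-5736273, 221) ≈ -25956.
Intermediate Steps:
v = Rational(3, 221) (v = Mul(3, Pow(Add(-2, 223), -1)) = Mul(3, Pow(221, -1)) = Mul(3, Rational(1, 221)) = Rational(3, 221) ≈ 0.013575)
Function('V')(P) = Add(Rational(3, 221), Pow(P, 2), Mul(-70, P)) (Function('V')(P) = Add(Add(Pow(P, 2), Mul(-70, P)), Rational(3, 221)) = Add(Rational(3, 221), Pow(P, 2), Mul(-70, P)))
Add(-39615, Function('V')(-87)) = Add(-39615, Add(Rational(3, 221), Pow(-87, 2), Mul(-70, -87))) = Add(-39615, Add(Rational(3, 221), 7569, 6090)) = Add(-39615, Rational(3018642, 221)) = Rational(-5736273, 221)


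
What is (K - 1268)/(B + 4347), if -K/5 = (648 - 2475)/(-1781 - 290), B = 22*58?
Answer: -2635163/11645233 ≈ -0.22629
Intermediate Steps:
B = 1276
K = -9135/2071 (K = -5*(648 - 2475)/(-1781 - 290) = -(-9135)/(-2071) = -(-9135)*(-1)/2071 = -5*1827/2071 = -9135/2071 ≈ -4.4109)
(K - 1268)/(B + 4347) = (-9135/2071 - 1268)/(1276 + 4347) = -2635163/2071/5623 = -2635163/2071*1/5623 = -2635163/11645233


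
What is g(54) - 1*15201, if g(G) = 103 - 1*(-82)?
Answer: -15016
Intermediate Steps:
g(G) = 185 (g(G) = 103 + 82 = 185)
g(54) - 1*15201 = 185 - 1*15201 = 185 - 15201 = -15016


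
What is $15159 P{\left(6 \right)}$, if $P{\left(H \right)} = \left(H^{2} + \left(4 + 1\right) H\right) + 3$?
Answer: $1045971$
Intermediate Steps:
$P{\left(H \right)} = 3 + H^{2} + 5 H$ ($P{\left(H \right)} = \left(H^{2} + 5 H\right) + 3 = 3 + H^{2} + 5 H$)
$15159 P{\left(6 \right)} = 15159 \left(3 + 6^{2} + 5 \cdot 6\right) = 15159 \left(3 + 36 + 30\right) = 15159 \cdot 69 = 1045971$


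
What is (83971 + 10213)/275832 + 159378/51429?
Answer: 2033555893/591073497 ≈ 3.4404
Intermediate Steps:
(83971 + 10213)/275832 + 159378/51429 = 94184*(1/275832) + 159378*(1/51429) = 11773/34479 + 53126/17143 = 2033555893/591073497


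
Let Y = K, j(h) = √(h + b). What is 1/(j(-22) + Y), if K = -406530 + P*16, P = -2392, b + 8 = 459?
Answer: -444802/197848818775 - √429/197848818775 ≈ -2.2483e-6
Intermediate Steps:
b = 451 (b = -8 + 459 = 451)
j(h) = √(451 + h) (j(h) = √(h + 451) = √(451 + h))
K = -444802 (K = -406530 - 2392*16 = -406530 - 38272 = -444802)
Y = -444802
1/(j(-22) + Y) = 1/(√(451 - 22) - 444802) = 1/(√429 - 444802) = 1/(-444802 + √429)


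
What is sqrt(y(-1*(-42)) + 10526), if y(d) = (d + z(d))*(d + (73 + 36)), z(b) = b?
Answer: sqrt(23210) ≈ 152.35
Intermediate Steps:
y(d) = 2*d*(109 + d) (y(d) = (d + d)*(d + (73 + 36)) = (2*d)*(d + 109) = (2*d)*(109 + d) = 2*d*(109 + d))
sqrt(y(-1*(-42)) + 10526) = sqrt(2*(-1*(-42))*(109 - 1*(-42)) + 10526) = sqrt(2*42*(109 + 42) + 10526) = sqrt(2*42*151 + 10526) = sqrt(12684 + 10526) = sqrt(23210)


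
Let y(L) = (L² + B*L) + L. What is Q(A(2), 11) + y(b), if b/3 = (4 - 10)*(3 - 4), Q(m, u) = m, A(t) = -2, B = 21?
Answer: 718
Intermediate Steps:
b = 18 (b = 3*((4 - 10)*(3 - 4)) = 3*(-6*(-1)) = 3*6 = 18)
y(L) = L² + 22*L (y(L) = (L² + 21*L) + L = L² + 22*L)
Q(A(2), 11) + y(b) = -2 + 18*(22 + 18) = -2 + 18*40 = -2 + 720 = 718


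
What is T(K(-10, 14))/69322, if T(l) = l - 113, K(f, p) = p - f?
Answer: -89/69322 ≈ -0.0012839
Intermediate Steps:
T(l) = -113 + l
T(K(-10, 14))/69322 = (-113 + (14 - 1*(-10)))/69322 = (-113 + (14 + 10))*(1/69322) = (-113 + 24)*(1/69322) = -89*1/69322 = -89/69322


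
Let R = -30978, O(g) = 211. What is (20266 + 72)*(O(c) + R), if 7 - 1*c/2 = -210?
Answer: -625739246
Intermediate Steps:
c = 434 (c = 14 - 2*(-210) = 14 + 420 = 434)
(20266 + 72)*(O(c) + R) = (20266 + 72)*(211 - 30978) = 20338*(-30767) = -625739246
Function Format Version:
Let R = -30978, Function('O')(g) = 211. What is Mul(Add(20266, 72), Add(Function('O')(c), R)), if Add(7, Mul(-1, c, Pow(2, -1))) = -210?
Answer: -625739246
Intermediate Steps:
c = 434 (c = Add(14, Mul(-2, -210)) = Add(14, 420) = 434)
Mul(Add(20266, 72), Add(Function('O')(c), R)) = Mul(Add(20266, 72), Add(211, -30978)) = Mul(20338, -30767) = -625739246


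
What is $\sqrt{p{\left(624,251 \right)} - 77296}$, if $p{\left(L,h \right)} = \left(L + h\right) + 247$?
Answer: $i \sqrt{76174} \approx 276.0 i$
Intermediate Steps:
$p{\left(L,h \right)} = 247 + L + h$
$\sqrt{p{\left(624,251 \right)} - 77296} = \sqrt{\left(247 + 624 + 251\right) - 77296} = \sqrt{1122 - 77296} = \sqrt{-76174} = i \sqrt{76174}$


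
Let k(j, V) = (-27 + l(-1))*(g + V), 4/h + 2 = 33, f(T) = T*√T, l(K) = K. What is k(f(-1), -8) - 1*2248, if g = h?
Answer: -62856/31 ≈ -2027.6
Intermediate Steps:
f(T) = T^(3/2)
h = 4/31 (h = 4/(-2 + 33) = 4/31 ≈ 0.12903)
g = 4/31 ≈ 0.12903
k(j, V) = -112/31 - 28*V (k(j, V) = (-27 - 1)*(4/31 + V) = -28*(4/31 + V) = -112/31 - 28*V)
k(f(-1), -8) - 1*2248 = (-112/31 - 28*(-8)) - 1*2248 = (-112/31 + 224) - 2248 = 6832/31 - 2248 = -62856/31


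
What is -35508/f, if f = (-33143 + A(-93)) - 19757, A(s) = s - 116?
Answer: 11836/17703 ≈ 0.66859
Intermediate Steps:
A(s) = -116 + s
f = -53109 (f = (-33143 + (-116 - 93)) - 19757 = (-33143 - 209) - 19757 = -33352 - 19757 = -53109)
-35508/f = -35508/(-53109) = -35508*(-1/53109) = 11836/17703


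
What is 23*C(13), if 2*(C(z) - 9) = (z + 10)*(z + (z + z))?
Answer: 21045/2 ≈ 10523.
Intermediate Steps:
C(z) = 9 + 3*z*(10 + z)/2 (C(z) = 9 + ((z + 10)*(z + (z + z)))/2 = 9 + ((10 + z)*(z + 2*z))/2 = 9 + ((10 + z)*(3*z))/2 = 9 + (3*z*(10 + z))/2 = 9 + 3*z*(10 + z)/2)
23*C(13) = 23*(9 + 15*13 + (3/2)*13²) = 23*(9 + 195 + (3/2)*169) = 23*(9 + 195 + 507/2) = 23*(915/2) = 21045/2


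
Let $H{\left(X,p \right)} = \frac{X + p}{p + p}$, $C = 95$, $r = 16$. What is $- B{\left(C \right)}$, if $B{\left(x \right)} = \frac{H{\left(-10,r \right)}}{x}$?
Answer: $- \frac{3}{1520} \approx -0.0019737$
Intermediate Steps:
$H{\left(X,p \right)} = \frac{X + p}{2 p}$
$B{\left(x \right)} = \frac{3}{16 x}$ ($B{\left(x \right)} = \frac{\frac{1}{2} \cdot \frac{1}{16} \left(-10 + 16\right)}{x} = \frac{\frac{1}{2} \cdot \frac{1}{16} \cdot 6}{x} = \frac{3}{16 x}$)
$- B{\left(C \right)} = - \frac{3}{16 \cdot 95} = \left(-1\right) \frac{3}{1520} = - \frac{3}{1520}$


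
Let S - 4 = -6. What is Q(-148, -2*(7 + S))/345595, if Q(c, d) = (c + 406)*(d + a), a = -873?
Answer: -227814/345595 ≈ -0.65919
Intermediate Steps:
S = -2 (S = 4 - 6 = -2)
Q(c, d) = (-873 + d)*(406 + c) (Q(c, d) = (c + 406)*(d - 873) = (406 + c)*(-873 + d) = (-873 + d)*(406 + c))
Q(-148, -2*(7 + S))/345595 = (-354438 - 873*(-148) + 406*(-2*(7 - 2)) - (-296)*(7 - 2))/345595 = (-354438 + 129204 + 406*(-2*5) - (-296)*5)*(1/345595) = (-354438 + 129204 + 406*(-10) - 148*(-10))*(1/345595) = (-354438 + 129204 - 4060 + 1480)*(1/345595) = -227814*1/345595 = -227814/345595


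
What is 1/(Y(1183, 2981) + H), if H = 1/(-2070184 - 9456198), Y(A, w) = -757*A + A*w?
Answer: 11526382/30325818830943 ≈ 3.8008e-7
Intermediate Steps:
H = -1/11526382 (H = 1/(-11526382) = -1/11526382 ≈ -8.6757e-8)
1/(Y(1183, 2981) + H) = 1/(1183*(-757 + 2981) - 1/11526382) = 1/(1183*2224 - 1/11526382) = 1/(2630992 - 1/11526382) = 1/(30325818830943/11526382) = 11526382/30325818830943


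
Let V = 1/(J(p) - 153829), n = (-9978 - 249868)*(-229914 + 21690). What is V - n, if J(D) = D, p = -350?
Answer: -8342035724673217/154179 ≈ -5.4106e+10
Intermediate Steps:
n = 54106173504 (n = -259846*(-208224) = 54106173504)
V = -1/154179 (V = 1/(-350 - 153829) = 1/(-154179) = -1/154179 ≈ -6.4860e-6)
V - n = -1/154179 - 1*54106173504 = -1/154179 - 54106173504 = -8342035724673217/154179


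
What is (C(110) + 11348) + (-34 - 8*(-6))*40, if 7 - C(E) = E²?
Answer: -185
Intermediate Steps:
C(E) = 7 - E²
(C(110) + 11348) + (-34 - 8*(-6))*40 = ((7 - 1*110²) + 11348) + (-34 - 8*(-6))*40 = ((7 - 1*12100) + 11348) + (-34 + 48)*40 = ((7 - 12100) + 11348) + 14*40 = (-12093 + 11348) + 560 = -745 + 560 = -185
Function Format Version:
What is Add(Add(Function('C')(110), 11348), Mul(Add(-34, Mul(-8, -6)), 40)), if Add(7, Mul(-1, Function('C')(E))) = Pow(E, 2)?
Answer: -185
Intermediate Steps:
Function('C')(E) = Add(7, Mul(-1, Pow(E, 2)))
Add(Add(Function('C')(110), 11348), Mul(Add(-34, Mul(-8, -6)), 40)) = Add(Add(Add(7, Mul(-1, Pow(110, 2))), 11348), Mul(Add(-34, Mul(-8, -6)), 40)) = Add(Add(Add(7, Mul(-1, 12100)), 11348), Mul(Add(-34, 48), 40)) = Add(Add(Add(7, -12100), 11348), Mul(14, 40)) = Add(Add(-12093, 11348), 560) = Add(-745, 560) = -185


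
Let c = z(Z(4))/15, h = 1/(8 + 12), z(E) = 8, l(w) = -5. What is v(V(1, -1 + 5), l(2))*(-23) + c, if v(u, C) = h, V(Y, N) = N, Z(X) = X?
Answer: -37/60 ≈ -0.61667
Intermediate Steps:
h = 1/20 ≈ 0.050000
v(u, C) = 1/20
c = 8/15 ≈ 0.53333
v(V(1, -1 + 5), l(2))*(-23) + c = (1/20)*(-23) + 8/15 = -23/20 + 8/15 = -37/60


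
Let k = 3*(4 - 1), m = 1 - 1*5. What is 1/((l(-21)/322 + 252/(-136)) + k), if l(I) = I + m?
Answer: 2737/19349 ≈ 0.14145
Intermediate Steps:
m = -4 (m = 1 - 5 = -4)
l(I) = -4 + I (l(I) = I - 4 = -4 + I)
k = 9 (k = 3*3 = 9)
1/((l(-21)/322 + 252/(-136)) + k) = 1/(((-4 - 21)/322 + 252/(-136)) + 9) = 1/((-25*1/322 + 252*(-1/136)) + 9) = 1/((-25/322 - 63/34) + 9) = 1/(-5284/2737 + 9) = 1/(19349/2737) = 2737/19349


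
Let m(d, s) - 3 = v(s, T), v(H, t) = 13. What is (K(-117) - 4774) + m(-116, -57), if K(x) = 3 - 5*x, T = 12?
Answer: -4170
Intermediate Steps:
m(d, s) = 16 (m(d, s) = 3 + 13 = 16)
(K(-117) - 4774) + m(-116, -57) = ((3 - 5*(-117)) - 4774) + 16 = ((3 + 585) - 4774) + 16 = (588 - 4774) + 16 = -4186 + 16 = -4170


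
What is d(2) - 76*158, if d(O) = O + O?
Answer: -12004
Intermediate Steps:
d(O) = 2*O
d(2) - 76*158 = 2*2 - 76*158 = 4 - 12008 = -12004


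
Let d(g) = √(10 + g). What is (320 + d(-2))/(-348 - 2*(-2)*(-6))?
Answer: -80/93 - √2/186 ≈ -0.86782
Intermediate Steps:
(320 + d(-2))/(-348 - 2*(-2)*(-6)) = (320 + √(10 - 2))/(-348 - 2*(-2)*(-6)) = (320 + √8)/(-348 + 4*(-6)) = (320 + 2*√2)/(-348 - 24) = (320 + 2*√2)/(-372) = (320 + 2*√2)*(-1/372) = -80/93 - √2/186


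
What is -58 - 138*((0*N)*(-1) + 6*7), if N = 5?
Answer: -5854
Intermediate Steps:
-58 - 138*((0*N)*(-1) + 6*7) = -58 - 138*((0*5)*(-1) + 6*7) = -58 - 138*(0*(-1) + 42) = -58 - 138*(0 + 42) = -58 - 138*42 = -58 - 5796 = -5854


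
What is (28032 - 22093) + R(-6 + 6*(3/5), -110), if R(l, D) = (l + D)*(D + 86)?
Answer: 43183/5 ≈ 8636.6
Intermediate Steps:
R(l, D) = (86 + D)*(D + l) (R(l, D) = (D + l)*(86 + D) = (86 + D)*(D + l))
(28032 - 22093) + R(-6 + 6*(3/5), -110) = (28032 - 22093) + ((-110)**2 + 86*(-110) + 86*(-6 + 6*(3/5)) - 110*(-6 + 6*(3/5))) = 5939 + (12100 - 9460 + 86*(-6 + 6*(3*(1/5))) - 110*(-6 + 6*(3*(1/5)))) = 5939 + (12100 - 9460 + 86*(-6 + 6*(3/5)) - 110*(-6 + 6*(3/5))) = 5939 + (12100 - 9460 + 86*(-6 + 18/5) - 110*(-6 + 18/5)) = 5939 + (12100 - 9460 + 86*(-12/5) - 110*(-12/5)) = 5939 + (12100 - 9460 - 1032/5 + 264) = 5939 + 13488/5 = 43183/5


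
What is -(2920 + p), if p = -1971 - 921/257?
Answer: -242972/257 ≈ -945.42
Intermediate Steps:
p = -507468/257 (p = -1971 - 921/257 = -507468/257 ≈ -1974.6)
-(2920 + p) = -(2920 - 507468/257) = -1*242972/257 = -242972/257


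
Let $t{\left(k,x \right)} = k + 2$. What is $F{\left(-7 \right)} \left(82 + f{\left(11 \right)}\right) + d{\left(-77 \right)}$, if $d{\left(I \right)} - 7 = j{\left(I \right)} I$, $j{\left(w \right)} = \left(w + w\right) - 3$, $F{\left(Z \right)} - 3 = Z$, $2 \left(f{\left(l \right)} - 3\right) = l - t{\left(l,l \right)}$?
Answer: $11760$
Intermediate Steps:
$t{\left(k,x \right)} = 2 + k$
$f{\left(l \right)} = 2$ ($f{\left(l \right)} = 3 + \frac{l - \left(2 + l\right)}{2} = 3 + \frac{1}{2} \left(-2\right) = 3 - 1 = 2$)
$F{\left(Z \right)} = 3 + Z$
$j{\left(w \right)} = -3 + 2 w$ ($j{\left(w \right)} = 2 w - 3 = -3 + 2 w$)
$d{\left(I \right)} = 7 + I \left(-3 + 2 I\right)$ ($d{\left(I \right)} = 7 + \left(-3 + 2 I\right) I = 7 + I \left(-3 + 2 I\right)$)
$F{\left(-7 \right)} \left(82 + f{\left(11 \right)}\right) + d{\left(-77 \right)} = \left(3 - 7\right) \left(82 + 2\right) - \left(-7 + 77 \left(-3 + 2 \left(-77\right)\right)\right) = \left(-4\right) 84 - \left(-7 + 77 \left(-3 - 154\right)\right) = -336 + \left(7 - -12089\right) = -336 + \left(7 + 12089\right) = -336 + 12096 = 11760$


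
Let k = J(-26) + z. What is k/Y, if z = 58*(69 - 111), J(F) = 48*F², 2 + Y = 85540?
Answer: 15006/42769 ≈ 0.35086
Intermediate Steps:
Y = 85538 (Y = -2 + 85540 = 85538)
z = -2436 (z = 58*(-42) = -2436)
k = 30012 (k = 48*(-26)² - 2436 = 48*676 - 2436 = 32448 - 2436 = 30012)
k/Y = 30012/85538 = 30012*(1/85538) = 15006/42769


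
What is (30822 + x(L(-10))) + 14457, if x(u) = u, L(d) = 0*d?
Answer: 45279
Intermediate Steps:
L(d) = 0
(30822 + x(L(-10))) + 14457 = (30822 + 0) + 14457 = 30822 + 14457 = 45279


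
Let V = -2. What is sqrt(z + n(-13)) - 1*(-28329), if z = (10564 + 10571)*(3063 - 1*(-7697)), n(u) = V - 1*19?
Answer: 28329 + sqrt(227412579) ≈ 43409.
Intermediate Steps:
n(u) = -21 (n(u) = -2 - 1*19 = -2 - 19 = -21)
z = 227412600 (z = 21135*(3063 + 7697) = 21135*10760 = 227412600)
sqrt(z + n(-13)) - 1*(-28329) = sqrt(227412600 - 21) - 1*(-28329) = sqrt(227412579) + 28329 = 28329 + sqrt(227412579)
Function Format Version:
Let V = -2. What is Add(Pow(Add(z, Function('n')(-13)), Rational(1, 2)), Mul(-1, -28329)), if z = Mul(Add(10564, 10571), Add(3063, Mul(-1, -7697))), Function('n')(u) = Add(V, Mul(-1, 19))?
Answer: Add(28329, Pow(227412579, Rational(1, 2))) ≈ 43409.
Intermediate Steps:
Function('n')(u) = -21 (Function('n')(u) = Add(-2, Mul(-1, 19)) = Add(-2, -19) = -21)
z = 227412600 (z = Mul(21135, Add(3063, 7697)) = Mul(21135, 10760) = 227412600)
Add(Pow(Add(z, Function('n')(-13)), Rational(1, 2)), Mul(-1, -28329)) = Add(Pow(Add(227412600, -21), Rational(1, 2)), Mul(-1, -28329)) = Add(Pow(227412579, Rational(1, 2)), 28329) = Add(28329, Pow(227412579, Rational(1, 2)))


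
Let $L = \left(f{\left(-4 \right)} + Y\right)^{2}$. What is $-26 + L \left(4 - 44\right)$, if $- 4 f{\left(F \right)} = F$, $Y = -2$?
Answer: $-66$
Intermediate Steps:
$f{\left(F \right)} = - \frac{F}{4}$
$L = 1$ ($L = \left(\left(- \frac{1}{4}\right) \left(-4\right) - 2\right)^{2} = \left(1 - 2\right)^{2} = \left(-1\right)^{2} = 1$)
$-26 + L \left(4 - 44\right) = -26 + 1 \left(4 - 44\right) = -26 + 1 \left(-40\right) = -26 - 40 = -66$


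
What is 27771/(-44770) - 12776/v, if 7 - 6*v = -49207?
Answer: -218118687/100150490 ≈ -2.1779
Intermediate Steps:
v = 24607/3 (v = 7/6 - 1/6*(-49207) = 7/6 + 49207/6 = 24607/3 ≈ 8202.3)
27771/(-44770) - 12776/v = 27771/(-44770) - 12776/24607/3 = 27771*(-1/44770) - 12776*3/24607 = -27771/44770 - 38328/24607 = -218118687/100150490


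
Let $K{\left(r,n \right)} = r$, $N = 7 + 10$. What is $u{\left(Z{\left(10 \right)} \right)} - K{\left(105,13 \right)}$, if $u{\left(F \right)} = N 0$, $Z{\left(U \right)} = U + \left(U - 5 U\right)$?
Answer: $-105$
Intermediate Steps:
$Z{\left(U \right)} = - 3 U$ ($Z{\left(U \right)} = U - 4 U = - 3 U$)
$N = 17$
$u{\left(F \right)} = 0$ ($u{\left(F \right)} = 17 \cdot 0 = 0$)
$u{\left(Z{\left(10 \right)} \right)} - K{\left(105,13 \right)} = 0 - 105 = -105$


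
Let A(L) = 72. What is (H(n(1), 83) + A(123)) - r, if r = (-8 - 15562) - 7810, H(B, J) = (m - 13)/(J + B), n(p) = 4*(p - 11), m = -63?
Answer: 1008360/43 ≈ 23450.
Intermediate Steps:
n(p) = -44 + 4*p (n(p) = 4*(-11 + p) = -44 + 4*p)
H(B, J) = -76/(B + J) (H(B, J) = (-63 - 13)/(J + B) = -76/(B + J))
r = -23380 (r = -15570 - 7810 = -23380)
(H(n(1), 83) + A(123)) - r = (-76/((-44 + 4*1) + 83) + 72) - 1*(-23380) = (-76/((-44 + 4) + 83) + 72) + 23380 = (-76/(-40 + 83) + 72) + 23380 = (-76/43 + 72) + 23380 = 3020/43 + 23380 = 1008360/43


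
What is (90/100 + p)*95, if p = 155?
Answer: 29621/2 ≈ 14811.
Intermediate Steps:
(90/100 + p)*95 = (90/100 + 155)*95 = (90*(1/100) + 155)*95 = (9/10 + 155)*95 = (1559/10)*95 = 29621/2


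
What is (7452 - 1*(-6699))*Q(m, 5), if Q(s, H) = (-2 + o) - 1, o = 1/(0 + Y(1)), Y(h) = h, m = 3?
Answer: -28302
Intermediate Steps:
o = 1 (o = 1/(0 + 1) = 1/1 = 1)
Q(s, H) = -2 (Q(s, H) = (-2 + 1) - 1 = -1 - 1 = -2)
(7452 - 1*(-6699))*Q(m, 5) = (7452 - 1*(-6699))*(-2) = (7452 + 6699)*(-2) = 14151*(-2) = -28302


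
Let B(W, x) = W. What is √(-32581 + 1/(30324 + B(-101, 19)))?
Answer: 3*I*√3306717107814/30223 ≈ 180.5*I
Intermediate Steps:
√(-32581 + 1/(30324 + B(-101, 19))) = √(-32581 + 1/(30324 - 101)) = √(-32581 + 1/30223) = √(-984695562/30223) = 3*I*√3306717107814/30223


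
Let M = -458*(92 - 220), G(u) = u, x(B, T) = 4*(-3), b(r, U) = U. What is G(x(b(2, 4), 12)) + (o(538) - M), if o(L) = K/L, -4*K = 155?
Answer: -126184827/2152 ≈ -58636.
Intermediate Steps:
K = -155/4 (K = -1/4*155 = -155/4 ≈ -38.750)
x(B, T) = -12
o(L) = -155/(4*L)
M = 58624 (M = -458*(-128) = 58624)
G(x(b(2, 4), 12)) + (o(538) - M) = -12 + (-155/4/538 - 1*58624) = -12 + (-155/4*1/538 - 58624) = -12 + (-155/2152 - 58624) = -12 - 126159003/2152 = -126184827/2152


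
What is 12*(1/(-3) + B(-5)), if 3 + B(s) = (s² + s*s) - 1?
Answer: 548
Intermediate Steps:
B(s) = -4 + 2*s² (B(s) = -3 + ((s² + s*s) - 1) = -3 + ((s² + s²) - 1) = -3 + (2*s² - 1) = -3 + (-1 + 2*s²) = -4 + 2*s²)
12*(1/(-3) + B(-5)) = 12*(1/(-3) + (-4 + 2*(-5)²)) = 12*(-⅓ + (-4 + 2*25)) = 12*(-⅓ + (-4 + 50)) = 12*(-⅓ + 46) = 12*(137/3) = 548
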